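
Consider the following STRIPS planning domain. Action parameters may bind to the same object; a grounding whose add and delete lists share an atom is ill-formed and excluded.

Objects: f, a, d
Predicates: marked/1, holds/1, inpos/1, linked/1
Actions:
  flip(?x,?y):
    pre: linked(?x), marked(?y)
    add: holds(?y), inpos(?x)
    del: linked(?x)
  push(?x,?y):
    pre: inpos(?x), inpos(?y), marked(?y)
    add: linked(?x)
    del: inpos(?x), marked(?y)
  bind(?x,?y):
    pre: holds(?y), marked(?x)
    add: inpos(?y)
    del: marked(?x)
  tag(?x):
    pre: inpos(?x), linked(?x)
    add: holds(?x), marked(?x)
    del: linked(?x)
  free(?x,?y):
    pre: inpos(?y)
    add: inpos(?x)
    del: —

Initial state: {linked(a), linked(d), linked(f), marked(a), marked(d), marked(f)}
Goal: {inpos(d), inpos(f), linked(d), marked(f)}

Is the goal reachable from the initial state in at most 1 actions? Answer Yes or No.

1. flip(f,f)  →  {holds(f), inpos(f), linked(a), linked(d), marked(a), marked(d), marked(f)}
2. free(d,f)  →  {holds(f), inpos(d), inpos(f), linked(a), linked(d), marked(a), marked(d), marked(f)}
optimal plan length = 2; 2 > 1

No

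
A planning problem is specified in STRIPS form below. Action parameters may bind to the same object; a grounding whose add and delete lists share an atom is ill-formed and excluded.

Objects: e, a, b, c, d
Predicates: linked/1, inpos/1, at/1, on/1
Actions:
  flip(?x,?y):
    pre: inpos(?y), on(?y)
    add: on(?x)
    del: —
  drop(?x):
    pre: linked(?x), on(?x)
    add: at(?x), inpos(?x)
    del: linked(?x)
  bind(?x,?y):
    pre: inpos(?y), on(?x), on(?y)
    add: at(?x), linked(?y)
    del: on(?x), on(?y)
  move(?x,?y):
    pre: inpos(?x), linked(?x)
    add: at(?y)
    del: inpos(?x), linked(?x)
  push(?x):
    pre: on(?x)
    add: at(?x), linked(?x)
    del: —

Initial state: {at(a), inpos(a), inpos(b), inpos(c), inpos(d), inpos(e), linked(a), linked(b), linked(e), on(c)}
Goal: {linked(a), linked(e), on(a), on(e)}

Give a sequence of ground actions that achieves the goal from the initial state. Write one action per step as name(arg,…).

flip(e,c); flip(a,e)

1. flip(e,c)  →  {at(a), inpos(a), inpos(b), inpos(c), inpos(d), inpos(e), linked(a), linked(b), linked(e), on(c), on(e)}
2. flip(a,e)  →  {at(a), inpos(a), inpos(b), inpos(c), inpos(d), inpos(e), linked(a), linked(b), linked(e), on(a), on(c), on(e)}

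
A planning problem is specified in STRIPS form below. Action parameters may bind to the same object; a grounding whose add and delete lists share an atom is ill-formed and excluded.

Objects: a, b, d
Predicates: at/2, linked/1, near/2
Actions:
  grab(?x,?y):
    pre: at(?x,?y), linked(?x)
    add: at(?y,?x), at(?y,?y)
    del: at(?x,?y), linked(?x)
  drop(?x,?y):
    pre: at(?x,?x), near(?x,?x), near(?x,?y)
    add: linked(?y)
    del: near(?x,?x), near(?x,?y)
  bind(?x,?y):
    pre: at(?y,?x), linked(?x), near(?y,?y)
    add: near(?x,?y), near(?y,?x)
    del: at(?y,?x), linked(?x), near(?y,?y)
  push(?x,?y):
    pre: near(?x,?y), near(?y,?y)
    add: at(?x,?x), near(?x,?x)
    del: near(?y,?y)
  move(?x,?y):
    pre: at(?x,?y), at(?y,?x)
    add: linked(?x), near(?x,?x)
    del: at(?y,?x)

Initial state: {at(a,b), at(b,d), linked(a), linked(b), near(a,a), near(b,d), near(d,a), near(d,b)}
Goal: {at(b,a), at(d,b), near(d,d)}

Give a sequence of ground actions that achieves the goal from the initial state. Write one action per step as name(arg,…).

1. grab(a,b)  →  {at(b,a), at(b,b), at(b,d), linked(b), near(a,a), near(b,d), near(d,a), near(d,b)}
2. grab(b,d)  →  {at(b,a), at(b,b), at(d,b), at(d,d), near(a,a), near(b,d), near(d,a), near(d,b)}
3. push(d,a)  →  {at(b,a), at(b,b), at(d,b), at(d,d), near(b,d), near(d,a), near(d,b), near(d,d)}

grab(a,b); grab(b,d); push(d,a)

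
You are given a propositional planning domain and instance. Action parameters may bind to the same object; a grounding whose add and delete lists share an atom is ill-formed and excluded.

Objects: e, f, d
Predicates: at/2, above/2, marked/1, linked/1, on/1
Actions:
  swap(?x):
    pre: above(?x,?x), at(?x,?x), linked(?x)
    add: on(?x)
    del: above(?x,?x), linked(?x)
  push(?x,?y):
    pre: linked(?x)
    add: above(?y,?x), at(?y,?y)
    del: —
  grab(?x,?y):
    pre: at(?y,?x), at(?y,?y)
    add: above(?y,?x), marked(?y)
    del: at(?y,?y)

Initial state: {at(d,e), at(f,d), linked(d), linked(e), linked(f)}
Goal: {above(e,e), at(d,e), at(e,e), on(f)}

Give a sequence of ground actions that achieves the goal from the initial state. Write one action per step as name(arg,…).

1. push(e,e)  →  {above(e,e), at(d,e), at(e,e), at(f,d), linked(d), linked(e), linked(f)}
2. push(f,f)  →  {above(e,e), above(f,f), at(d,e), at(e,e), at(f,d), at(f,f), linked(d), linked(e), linked(f)}
3. swap(f)  →  {above(e,e), at(d,e), at(e,e), at(f,d), at(f,f), linked(d), linked(e), on(f)}

push(e,e); push(f,f); swap(f)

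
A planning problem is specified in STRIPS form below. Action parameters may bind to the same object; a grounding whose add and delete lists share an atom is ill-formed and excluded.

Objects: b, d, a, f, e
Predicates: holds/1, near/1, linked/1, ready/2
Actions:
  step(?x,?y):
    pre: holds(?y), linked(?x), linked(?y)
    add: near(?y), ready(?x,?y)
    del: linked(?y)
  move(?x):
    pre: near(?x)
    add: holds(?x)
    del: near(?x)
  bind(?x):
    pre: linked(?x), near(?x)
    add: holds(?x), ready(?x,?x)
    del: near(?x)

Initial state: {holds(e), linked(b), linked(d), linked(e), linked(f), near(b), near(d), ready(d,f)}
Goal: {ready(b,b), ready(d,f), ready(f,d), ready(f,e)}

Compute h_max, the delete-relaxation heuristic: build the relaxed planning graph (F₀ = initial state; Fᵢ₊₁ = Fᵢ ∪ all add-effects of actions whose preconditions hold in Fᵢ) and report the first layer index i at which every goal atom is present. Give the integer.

2

F0 = init (8 atoms)
F1 = F0 ∪ {holds(b), holds(d), near(e), ready(b,b), ready(b,e), ready(d,d), ready(d,e), ready(e,e), ready(f,e)}  (17 atoms)
F2 = F1 ∪ {ready(b,d), ready(d,b), ready(e,b), ready(e,d), ready(f,b), ready(f,d)}  (23 atoms)
goal ⊆ F2  ⇒  h_max = 2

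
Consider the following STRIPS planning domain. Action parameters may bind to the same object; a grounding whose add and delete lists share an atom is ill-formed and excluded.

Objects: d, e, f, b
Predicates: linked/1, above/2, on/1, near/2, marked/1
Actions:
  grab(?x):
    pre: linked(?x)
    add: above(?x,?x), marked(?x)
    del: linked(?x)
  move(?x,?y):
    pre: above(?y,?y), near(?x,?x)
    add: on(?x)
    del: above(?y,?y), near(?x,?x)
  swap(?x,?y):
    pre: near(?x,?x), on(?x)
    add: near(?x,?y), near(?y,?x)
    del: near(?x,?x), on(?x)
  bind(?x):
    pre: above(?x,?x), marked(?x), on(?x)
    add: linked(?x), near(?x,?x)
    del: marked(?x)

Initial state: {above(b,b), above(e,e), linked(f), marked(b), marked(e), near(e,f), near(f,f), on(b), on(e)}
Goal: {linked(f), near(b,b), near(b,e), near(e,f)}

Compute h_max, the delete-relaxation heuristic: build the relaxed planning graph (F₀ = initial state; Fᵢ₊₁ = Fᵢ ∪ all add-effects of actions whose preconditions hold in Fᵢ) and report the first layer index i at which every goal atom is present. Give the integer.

2

F0 = init (9 atoms)
F1 = F0 ∪ {above(f,f), linked(b), linked(e), marked(f), near(b,b), near(e,e), on(f)}  (16 atoms)
F2 = F1 ∪ {near(b,d), near(b,e), near(b,f), near(d,b), near(d,e), near(d,f), near(e,b), near(e,d), near(f,b), near(f,d), near(f,e)}  (27 atoms)
goal ⊆ F2  ⇒  h_max = 2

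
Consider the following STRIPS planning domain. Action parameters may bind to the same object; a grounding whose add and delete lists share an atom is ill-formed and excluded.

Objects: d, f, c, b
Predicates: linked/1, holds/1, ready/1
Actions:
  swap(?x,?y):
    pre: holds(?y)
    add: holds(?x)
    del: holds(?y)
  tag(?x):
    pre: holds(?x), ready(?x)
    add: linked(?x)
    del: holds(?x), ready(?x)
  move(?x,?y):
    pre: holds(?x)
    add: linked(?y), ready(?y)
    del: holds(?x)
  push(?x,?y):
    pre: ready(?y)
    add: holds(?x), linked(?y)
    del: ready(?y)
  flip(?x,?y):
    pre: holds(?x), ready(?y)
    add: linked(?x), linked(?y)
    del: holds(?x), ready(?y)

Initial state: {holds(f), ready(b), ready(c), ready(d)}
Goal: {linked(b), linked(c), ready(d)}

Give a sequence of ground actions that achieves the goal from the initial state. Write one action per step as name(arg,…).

1. swap(c,f)  →  {holds(c), ready(b), ready(c), ready(d)}
2. flip(c,b)  →  {linked(b), linked(c), ready(c), ready(d)}

swap(c,f); flip(c,b)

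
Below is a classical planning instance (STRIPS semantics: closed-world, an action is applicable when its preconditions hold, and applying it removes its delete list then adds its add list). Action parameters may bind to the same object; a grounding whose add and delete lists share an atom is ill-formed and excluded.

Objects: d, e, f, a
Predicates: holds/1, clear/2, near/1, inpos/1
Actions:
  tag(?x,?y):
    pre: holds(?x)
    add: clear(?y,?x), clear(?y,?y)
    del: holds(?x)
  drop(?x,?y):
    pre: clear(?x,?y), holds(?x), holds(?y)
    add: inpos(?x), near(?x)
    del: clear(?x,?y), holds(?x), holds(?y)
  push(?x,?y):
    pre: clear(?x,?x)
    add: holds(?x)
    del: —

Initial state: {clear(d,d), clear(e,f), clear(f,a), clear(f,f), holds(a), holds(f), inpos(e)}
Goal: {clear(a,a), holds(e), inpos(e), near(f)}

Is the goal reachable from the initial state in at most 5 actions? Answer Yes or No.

1. tag(f,e)  →  {clear(d,d), clear(e,e), clear(e,f), clear(f,a), clear(f,f), holds(a), inpos(e)}
2. tag(a,a)  →  {clear(a,a), clear(d,d), clear(e,e), clear(e,f), clear(f,a), clear(f,f), inpos(e)}
3. push(e,d)  →  {clear(a,a), clear(d,d), clear(e,e), clear(e,f), clear(f,a), clear(f,f), holds(e), inpos(e)}
4. push(f,d)  →  {clear(a,a), clear(d,d), clear(e,e), clear(e,f), clear(f,a), clear(f,f), holds(e), holds(f), inpos(e)}
5. drop(f,f)  →  {clear(a,a), clear(d,d), clear(e,e), clear(e,f), clear(f,a), holds(e), inpos(e), inpos(f), near(f)}
optimal plan length = 5; 5 ≤ 5

Yes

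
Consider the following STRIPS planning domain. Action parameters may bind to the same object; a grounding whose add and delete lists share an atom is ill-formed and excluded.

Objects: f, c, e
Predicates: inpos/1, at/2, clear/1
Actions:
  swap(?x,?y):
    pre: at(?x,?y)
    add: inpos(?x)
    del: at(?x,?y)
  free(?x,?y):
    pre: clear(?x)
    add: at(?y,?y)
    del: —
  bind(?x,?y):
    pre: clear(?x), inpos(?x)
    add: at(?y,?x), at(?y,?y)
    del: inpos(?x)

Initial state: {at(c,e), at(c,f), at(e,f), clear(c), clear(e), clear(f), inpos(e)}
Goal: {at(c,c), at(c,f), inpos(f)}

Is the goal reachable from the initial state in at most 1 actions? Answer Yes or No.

No

1. free(f,f)  →  {at(c,e), at(c,f), at(e,f), at(f,f), clear(c), clear(e), clear(f), inpos(e)}
2. swap(f,f)  →  {at(c,e), at(c,f), at(e,f), clear(c), clear(e), clear(f), inpos(e), inpos(f)}
3. free(f,c)  →  {at(c,c), at(c,e), at(c,f), at(e,f), clear(c), clear(e), clear(f), inpos(e), inpos(f)}
optimal plan length = 3; 3 > 1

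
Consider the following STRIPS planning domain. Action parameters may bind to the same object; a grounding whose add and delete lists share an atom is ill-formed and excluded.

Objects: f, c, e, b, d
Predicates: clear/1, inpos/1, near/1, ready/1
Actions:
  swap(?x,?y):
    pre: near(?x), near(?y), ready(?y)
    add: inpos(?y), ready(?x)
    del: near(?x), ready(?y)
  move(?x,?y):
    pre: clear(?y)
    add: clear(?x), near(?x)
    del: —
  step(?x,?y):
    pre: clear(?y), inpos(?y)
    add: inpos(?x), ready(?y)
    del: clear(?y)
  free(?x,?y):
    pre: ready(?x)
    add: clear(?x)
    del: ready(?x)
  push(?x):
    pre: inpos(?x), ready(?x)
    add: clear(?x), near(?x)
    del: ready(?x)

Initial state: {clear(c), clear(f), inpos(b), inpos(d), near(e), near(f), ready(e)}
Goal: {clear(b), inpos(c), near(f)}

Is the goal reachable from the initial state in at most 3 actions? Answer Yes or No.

Yes

1. move(b,f)  →  {clear(b), clear(c), clear(f), inpos(b), inpos(d), near(b), near(e), near(f), ready(e)}
2. move(d,f)  →  {clear(b), clear(c), clear(d), clear(f), inpos(b), inpos(d), near(b), near(d), near(e), near(f), ready(e)}
3. step(c,d)  →  {clear(b), clear(c), clear(f), inpos(b), inpos(c), inpos(d), near(b), near(d), near(e), near(f), ready(d), ready(e)}
optimal plan length = 3; 3 ≤ 3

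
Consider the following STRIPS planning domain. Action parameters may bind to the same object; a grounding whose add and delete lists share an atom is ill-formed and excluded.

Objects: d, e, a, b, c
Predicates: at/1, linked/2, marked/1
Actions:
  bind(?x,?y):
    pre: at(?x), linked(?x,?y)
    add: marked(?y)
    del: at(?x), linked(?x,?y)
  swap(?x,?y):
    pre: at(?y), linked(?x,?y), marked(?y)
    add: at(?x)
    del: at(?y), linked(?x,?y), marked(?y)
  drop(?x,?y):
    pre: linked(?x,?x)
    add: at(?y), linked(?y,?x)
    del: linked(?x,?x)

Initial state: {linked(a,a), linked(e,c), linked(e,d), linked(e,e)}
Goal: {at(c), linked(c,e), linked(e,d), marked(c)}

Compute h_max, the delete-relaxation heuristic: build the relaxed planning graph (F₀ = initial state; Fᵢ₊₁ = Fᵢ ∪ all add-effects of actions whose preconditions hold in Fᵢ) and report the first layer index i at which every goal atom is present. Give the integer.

F0 = init (4 atoms)
F1 = F0 ∪ {at(a), at(b), at(c), at(d), at(e), linked(a,e), linked(b,a), linked(b,e), linked(c,a), linked(c,e), linked(d,a), linked(d,e), linked(e,a)}  (17 atoms)
F2 = F1 ∪ {marked(a), marked(c), marked(d), marked(e)}  (21 atoms)
goal ⊆ F2  ⇒  h_max = 2

2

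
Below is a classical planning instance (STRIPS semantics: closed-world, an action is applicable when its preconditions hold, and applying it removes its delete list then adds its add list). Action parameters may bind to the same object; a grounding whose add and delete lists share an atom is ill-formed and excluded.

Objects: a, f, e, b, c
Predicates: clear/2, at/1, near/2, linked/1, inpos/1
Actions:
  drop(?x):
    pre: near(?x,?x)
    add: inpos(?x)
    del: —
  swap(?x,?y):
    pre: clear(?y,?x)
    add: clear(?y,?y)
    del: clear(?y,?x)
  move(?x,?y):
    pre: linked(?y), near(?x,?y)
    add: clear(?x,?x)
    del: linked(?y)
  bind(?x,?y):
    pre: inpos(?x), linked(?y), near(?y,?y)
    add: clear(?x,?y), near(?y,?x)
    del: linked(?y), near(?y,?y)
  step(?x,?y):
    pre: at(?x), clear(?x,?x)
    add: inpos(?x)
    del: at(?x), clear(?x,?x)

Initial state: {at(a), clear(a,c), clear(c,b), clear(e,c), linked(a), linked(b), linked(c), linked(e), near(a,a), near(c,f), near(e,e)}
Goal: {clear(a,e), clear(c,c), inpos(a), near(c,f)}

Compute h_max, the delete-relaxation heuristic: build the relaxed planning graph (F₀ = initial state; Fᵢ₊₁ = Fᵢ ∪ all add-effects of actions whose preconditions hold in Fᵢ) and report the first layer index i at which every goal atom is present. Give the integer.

2

F0 = init (11 atoms)
F1 = F0 ∪ {clear(a,a), clear(c,c), clear(e,e), inpos(a), inpos(e)}  (16 atoms)
F2 = F1 ∪ {clear(a,e), clear(e,a), near(a,e), near(e,a)}  (20 atoms)
goal ⊆ F2  ⇒  h_max = 2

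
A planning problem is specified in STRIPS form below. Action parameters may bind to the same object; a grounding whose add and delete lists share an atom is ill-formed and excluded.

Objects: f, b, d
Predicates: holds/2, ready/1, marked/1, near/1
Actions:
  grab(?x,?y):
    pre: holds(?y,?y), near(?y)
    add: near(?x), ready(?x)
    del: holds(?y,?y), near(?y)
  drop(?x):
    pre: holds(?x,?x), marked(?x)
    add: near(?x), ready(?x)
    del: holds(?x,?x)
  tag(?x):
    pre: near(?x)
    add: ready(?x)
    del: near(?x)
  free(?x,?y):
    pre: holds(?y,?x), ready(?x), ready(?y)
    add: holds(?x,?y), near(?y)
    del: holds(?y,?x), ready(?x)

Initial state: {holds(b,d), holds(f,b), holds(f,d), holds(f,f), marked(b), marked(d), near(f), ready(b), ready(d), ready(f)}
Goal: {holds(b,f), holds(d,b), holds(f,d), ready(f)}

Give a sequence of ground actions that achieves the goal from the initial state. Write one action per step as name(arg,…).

1. free(d,b)  →  {holds(d,b), holds(f,b), holds(f,d), holds(f,f), marked(b), marked(d), near(b), near(f), ready(b), ready(f)}
2. free(b,f)  →  {holds(b,f), holds(d,b), holds(f,d), holds(f,f), marked(b), marked(d), near(b), near(f), ready(f)}

free(d,b); free(b,f)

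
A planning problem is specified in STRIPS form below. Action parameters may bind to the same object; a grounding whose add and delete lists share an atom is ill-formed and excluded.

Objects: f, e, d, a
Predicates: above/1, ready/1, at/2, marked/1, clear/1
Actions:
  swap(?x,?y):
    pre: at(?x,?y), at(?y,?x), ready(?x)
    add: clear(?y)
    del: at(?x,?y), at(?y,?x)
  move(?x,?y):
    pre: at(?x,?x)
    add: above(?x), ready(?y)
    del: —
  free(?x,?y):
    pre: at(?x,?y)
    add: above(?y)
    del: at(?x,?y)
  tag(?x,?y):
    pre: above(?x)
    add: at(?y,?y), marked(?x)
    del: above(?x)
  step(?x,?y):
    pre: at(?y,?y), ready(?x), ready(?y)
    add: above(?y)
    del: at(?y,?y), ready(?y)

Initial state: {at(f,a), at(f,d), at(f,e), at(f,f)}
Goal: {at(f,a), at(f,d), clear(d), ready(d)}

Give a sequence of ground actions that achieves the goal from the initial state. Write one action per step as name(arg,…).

move(f,d); tag(f,d); swap(d,d)

1. move(f,d)  →  {above(f), at(f,a), at(f,d), at(f,e), at(f,f), ready(d)}
2. tag(f,d)  →  {at(d,d), at(f,a), at(f,d), at(f,e), at(f,f), marked(f), ready(d)}
3. swap(d,d)  →  {at(f,a), at(f,d), at(f,e), at(f,f), clear(d), marked(f), ready(d)}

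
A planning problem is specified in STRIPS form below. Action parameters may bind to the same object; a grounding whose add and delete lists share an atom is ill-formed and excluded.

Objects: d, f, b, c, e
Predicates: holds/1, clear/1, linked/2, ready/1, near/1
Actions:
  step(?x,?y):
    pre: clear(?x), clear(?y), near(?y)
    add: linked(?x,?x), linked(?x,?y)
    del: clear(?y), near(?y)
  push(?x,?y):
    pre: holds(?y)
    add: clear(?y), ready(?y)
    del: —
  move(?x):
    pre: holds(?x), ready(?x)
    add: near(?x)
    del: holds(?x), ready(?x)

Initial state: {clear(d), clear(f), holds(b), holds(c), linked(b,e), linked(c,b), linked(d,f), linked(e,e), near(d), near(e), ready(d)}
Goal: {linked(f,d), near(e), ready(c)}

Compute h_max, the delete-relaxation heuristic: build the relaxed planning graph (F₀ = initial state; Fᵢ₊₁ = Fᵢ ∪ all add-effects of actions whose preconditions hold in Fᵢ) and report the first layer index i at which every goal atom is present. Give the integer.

1

F0 = init (11 atoms)
F1 = F0 ∪ {clear(b), clear(c), linked(d,d), linked(f,d), linked(f,f), ready(b), ready(c)}  (18 atoms)
goal ⊆ F1  ⇒  h_max = 1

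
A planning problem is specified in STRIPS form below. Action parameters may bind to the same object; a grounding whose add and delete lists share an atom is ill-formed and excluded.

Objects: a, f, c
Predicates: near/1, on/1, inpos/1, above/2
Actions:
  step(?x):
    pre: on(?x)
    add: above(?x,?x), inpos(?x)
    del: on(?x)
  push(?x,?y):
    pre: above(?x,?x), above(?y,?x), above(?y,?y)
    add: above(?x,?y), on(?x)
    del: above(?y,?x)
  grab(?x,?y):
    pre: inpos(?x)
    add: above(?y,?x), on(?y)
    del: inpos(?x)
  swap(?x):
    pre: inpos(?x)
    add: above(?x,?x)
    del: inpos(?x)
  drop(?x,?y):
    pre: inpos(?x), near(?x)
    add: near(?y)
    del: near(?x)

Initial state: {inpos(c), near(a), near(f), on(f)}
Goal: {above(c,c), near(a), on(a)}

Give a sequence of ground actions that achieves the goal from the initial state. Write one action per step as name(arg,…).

step(f); grab(f,a); grab(c,c)

1. step(f)  →  {above(f,f), inpos(c), inpos(f), near(a), near(f)}
2. grab(f,a)  →  {above(a,f), above(f,f), inpos(c), near(a), near(f), on(a)}
3. grab(c,c)  →  {above(a,f), above(c,c), above(f,f), near(a), near(f), on(a), on(c)}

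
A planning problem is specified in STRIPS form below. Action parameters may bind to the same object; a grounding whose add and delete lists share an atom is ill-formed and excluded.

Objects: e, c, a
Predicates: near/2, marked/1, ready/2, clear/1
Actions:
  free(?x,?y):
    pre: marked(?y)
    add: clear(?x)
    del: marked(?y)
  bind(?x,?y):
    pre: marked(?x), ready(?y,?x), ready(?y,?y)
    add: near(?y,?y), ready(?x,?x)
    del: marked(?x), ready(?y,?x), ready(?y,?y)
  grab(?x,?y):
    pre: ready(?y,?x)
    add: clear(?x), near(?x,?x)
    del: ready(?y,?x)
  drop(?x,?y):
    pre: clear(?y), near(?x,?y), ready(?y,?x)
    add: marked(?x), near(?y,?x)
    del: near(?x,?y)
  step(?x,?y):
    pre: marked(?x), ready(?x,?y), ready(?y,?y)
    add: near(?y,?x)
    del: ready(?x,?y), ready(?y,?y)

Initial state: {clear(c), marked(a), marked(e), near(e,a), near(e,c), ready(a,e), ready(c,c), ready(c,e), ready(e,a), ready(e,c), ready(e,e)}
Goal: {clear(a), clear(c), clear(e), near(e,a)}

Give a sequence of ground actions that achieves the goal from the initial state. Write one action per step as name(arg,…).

free(e,e); free(a,a)

1. free(e,e)  →  {clear(c), clear(e), marked(a), near(e,a), near(e,c), ready(a,e), ready(c,c), ready(c,e), ready(e,a), ready(e,c), ready(e,e)}
2. free(a,a)  →  {clear(a), clear(c), clear(e), near(e,a), near(e,c), ready(a,e), ready(c,c), ready(c,e), ready(e,a), ready(e,c), ready(e,e)}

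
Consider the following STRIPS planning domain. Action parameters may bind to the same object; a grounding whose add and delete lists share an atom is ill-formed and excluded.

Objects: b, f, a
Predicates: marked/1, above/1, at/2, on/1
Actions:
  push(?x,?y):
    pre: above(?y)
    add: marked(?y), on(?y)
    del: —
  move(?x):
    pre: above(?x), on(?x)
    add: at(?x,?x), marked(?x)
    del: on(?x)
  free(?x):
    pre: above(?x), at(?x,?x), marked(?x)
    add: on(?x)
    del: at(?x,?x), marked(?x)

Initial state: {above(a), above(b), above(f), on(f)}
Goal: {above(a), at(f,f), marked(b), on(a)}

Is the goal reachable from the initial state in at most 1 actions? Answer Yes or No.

No

1. push(b,b)  →  {above(a), above(b), above(f), marked(b), on(b), on(f)}
2. push(b,a)  →  {above(a), above(b), above(f), marked(a), marked(b), on(a), on(b), on(f)}
3. move(f)  →  {above(a), above(b), above(f), at(f,f), marked(a), marked(b), marked(f), on(a), on(b)}
optimal plan length = 3; 3 > 1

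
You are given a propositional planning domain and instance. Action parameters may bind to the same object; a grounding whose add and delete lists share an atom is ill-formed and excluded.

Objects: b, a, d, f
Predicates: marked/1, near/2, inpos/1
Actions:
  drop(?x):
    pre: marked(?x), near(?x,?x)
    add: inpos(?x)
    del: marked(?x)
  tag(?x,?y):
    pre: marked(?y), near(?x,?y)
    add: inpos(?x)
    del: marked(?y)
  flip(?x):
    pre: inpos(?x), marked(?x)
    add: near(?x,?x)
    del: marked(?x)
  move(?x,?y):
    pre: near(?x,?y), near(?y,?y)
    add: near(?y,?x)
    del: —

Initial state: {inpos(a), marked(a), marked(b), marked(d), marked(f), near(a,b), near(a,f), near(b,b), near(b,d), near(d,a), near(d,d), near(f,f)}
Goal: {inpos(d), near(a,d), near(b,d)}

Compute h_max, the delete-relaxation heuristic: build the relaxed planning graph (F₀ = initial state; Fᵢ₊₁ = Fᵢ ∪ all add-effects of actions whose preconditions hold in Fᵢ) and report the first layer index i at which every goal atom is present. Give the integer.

F0 = init (12 atoms)
F1 = F0 ∪ {inpos(b), inpos(d), inpos(f), near(a,a), near(b,a), near(d,b), near(f,a)}  (19 atoms)
F2 = F1 ∪ {near(a,d)}  (20 atoms)
goal ⊆ F2  ⇒  h_max = 2

2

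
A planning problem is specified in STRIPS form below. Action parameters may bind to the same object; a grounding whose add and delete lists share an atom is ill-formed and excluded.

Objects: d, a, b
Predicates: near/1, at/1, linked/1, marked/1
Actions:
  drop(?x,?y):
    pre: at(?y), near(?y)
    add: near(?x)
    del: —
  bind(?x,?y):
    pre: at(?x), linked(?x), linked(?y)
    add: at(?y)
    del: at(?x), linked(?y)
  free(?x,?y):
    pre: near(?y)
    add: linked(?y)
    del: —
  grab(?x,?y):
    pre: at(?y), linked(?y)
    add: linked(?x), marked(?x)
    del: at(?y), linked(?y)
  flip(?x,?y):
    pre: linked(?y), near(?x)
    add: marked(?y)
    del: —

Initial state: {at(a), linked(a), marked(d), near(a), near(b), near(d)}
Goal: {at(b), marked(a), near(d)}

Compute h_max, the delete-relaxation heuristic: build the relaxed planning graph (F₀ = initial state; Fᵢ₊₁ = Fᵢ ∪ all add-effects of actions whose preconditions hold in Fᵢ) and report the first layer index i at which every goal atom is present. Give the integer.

F0 = init (6 atoms)
F1 = F0 ∪ {linked(b), linked(d), marked(a), marked(b)}  (10 atoms)
F2 = F1 ∪ {at(b), at(d)}  (12 atoms)
goal ⊆ F2  ⇒  h_max = 2

2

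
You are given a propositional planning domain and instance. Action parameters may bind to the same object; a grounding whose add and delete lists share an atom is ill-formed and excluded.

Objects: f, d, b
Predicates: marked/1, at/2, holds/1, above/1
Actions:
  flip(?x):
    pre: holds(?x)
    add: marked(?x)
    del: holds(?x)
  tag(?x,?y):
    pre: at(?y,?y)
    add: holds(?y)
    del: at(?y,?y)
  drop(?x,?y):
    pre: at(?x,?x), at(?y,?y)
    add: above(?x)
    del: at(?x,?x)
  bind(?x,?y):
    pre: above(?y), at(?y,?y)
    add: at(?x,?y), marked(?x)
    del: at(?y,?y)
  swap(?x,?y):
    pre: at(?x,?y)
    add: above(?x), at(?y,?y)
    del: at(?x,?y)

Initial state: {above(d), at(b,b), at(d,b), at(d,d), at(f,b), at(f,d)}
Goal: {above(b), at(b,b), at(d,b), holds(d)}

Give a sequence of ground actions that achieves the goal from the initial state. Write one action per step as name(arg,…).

1. tag(f,d)  →  {above(d), at(b,b), at(d,b), at(f,b), at(f,d), holds(d)}
2. drop(b,b)  →  {above(b), above(d), at(d,b), at(f,b), at(f,d), holds(d)}
3. swap(f,b)  →  {above(b), above(d), above(f), at(b,b), at(d,b), at(f,d), holds(d)}

tag(f,d); drop(b,b); swap(f,b)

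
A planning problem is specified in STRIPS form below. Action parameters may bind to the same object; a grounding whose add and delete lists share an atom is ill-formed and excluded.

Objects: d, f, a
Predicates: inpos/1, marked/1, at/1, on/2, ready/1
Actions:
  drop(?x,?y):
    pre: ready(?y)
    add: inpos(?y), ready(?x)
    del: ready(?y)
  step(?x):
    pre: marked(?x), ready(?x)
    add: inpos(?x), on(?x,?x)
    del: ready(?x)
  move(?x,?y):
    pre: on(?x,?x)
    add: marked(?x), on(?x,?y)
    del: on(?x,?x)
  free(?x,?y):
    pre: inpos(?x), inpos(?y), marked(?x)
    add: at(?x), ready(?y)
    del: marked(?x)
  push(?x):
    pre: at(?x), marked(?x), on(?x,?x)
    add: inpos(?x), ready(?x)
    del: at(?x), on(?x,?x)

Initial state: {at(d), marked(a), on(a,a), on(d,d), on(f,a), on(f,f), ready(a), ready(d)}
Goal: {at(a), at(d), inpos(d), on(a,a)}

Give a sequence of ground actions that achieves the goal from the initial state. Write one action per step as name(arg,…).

drop(d,a); drop(f,d); free(a,d)

1. drop(d,a)  →  {at(d), inpos(a), marked(a), on(a,a), on(d,d), on(f,a), on(f,f), ready(d)}
2. drop(f,d)  →  {at(d), inpos(a), inpos(d), marked(a), on(a,a), on(d,d), on(f,a), on(f,f), ready(f)}
3. free(a,d)  →  {at(a), at(d), inpos(a), inpos(d), on(a,a), on(d,d), on(f,a), on(f,f), ready(d), ready(f)}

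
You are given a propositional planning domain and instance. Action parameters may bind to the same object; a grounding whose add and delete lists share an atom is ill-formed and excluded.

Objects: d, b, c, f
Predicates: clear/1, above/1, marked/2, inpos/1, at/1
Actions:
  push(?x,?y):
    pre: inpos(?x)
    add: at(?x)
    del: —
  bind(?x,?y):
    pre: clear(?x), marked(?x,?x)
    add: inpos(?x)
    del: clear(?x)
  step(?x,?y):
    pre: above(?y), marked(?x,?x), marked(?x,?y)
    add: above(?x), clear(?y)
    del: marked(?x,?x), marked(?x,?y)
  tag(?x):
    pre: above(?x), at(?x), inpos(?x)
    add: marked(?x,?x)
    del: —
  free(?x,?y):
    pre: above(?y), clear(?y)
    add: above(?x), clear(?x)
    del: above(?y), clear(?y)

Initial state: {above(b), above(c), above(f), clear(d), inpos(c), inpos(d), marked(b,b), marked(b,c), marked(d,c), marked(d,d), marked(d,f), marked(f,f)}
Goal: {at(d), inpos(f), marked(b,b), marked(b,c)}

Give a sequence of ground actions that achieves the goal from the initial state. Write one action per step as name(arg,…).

push(d,d); step(d,f); bind(f,d)

1. push(d,d)  →  {above(b), above(c), above(f), at(d), clear(d), inpos(c), inpos(d), marked(b,b), marked(b,c), marked(d,c), marked(d,d), marked(d,f), marked(f,f)}
2. step(d,f)  →  {above(b), above(c), above(d), above(f), at(d), clear(d), clear(f), inpos(c), inpos(d), marked(b,b), marked(b,c), marked(d,c), marked(f,f)}
3. bind(f,d)  →  {above(b), above(c), above(d), above(f), at(d), clear(d), inpos(c), inpos(d), inpos(f), marked(b,b), marked(b,c), marked(d,c), marked(f,f)}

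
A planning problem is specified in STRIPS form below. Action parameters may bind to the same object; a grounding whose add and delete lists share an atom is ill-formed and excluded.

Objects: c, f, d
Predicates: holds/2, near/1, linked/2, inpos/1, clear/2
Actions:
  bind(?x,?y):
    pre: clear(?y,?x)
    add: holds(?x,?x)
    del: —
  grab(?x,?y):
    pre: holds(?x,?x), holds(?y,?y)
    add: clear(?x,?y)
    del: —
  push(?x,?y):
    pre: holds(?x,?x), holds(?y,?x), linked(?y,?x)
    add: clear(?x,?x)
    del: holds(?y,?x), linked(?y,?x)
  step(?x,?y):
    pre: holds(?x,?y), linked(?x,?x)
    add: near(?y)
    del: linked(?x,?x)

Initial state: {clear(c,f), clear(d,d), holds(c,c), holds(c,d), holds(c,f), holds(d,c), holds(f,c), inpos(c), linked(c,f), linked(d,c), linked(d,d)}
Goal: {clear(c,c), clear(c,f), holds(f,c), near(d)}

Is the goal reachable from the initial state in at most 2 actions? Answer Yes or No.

1. bind(d,d)  →  {clear(c,f), clear(d,d), holds(c,c), holds(c,d), holds(c,f), holds(d,c), holds(d,d), holds(f,c), inpos(c), linked(c,f), linked(d,c), linked(d,d)}
2. grab(c,c)  →  {clear(c,c), clear(c,f), clear(d,d), holds(c,c), holds(c,d), holds(c,f), holds(d,c), holds(d,d), holds(f,c), inpos(c), linked(c,f), linked(d,c), linked(d,d)}
3. step(d,d)  →  {clear(c,c), clear(c,f), clear(d,d), holds(c,c), holds(c,d), holds(c,f), holds(d,c), holds(d,d), holds(f,c), inpos(c), linked(c,f), linked(d,c), near(d)}
optimal plan length = 3; 3 > 2

No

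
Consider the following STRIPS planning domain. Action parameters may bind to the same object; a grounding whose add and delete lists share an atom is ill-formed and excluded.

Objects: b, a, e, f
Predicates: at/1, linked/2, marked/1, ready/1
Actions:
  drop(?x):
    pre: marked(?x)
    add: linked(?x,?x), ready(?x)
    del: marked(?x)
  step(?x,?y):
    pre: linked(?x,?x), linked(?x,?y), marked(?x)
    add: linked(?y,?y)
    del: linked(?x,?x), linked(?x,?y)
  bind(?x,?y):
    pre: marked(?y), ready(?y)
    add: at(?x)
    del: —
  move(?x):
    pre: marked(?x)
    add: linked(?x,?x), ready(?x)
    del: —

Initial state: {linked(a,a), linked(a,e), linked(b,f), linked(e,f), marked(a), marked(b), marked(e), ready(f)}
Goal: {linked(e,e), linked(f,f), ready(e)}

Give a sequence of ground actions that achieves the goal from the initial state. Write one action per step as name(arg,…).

drop(e); move(b); step(b,f)

1. drop(e)  →  {linked(a,a), linked(a,e), linked(b,f), linked(e,e), linked(e,f), marked(a), marked(b), ready(e), ready(f)}
2. move(b)  →  {linked(a,a), linked(a,e), linked(b,b), linked(b,f), linked(e,e), linked(e,f), marked(a), marked(b), ready(b), ready(e), ready(f)}
3. step(b,f)  →  {linked(a,a), linked(a,e), linked(e,e), linked(e,f), linked(f,f), marked(a), marked(b), ready(b), ready(e), ready(f)}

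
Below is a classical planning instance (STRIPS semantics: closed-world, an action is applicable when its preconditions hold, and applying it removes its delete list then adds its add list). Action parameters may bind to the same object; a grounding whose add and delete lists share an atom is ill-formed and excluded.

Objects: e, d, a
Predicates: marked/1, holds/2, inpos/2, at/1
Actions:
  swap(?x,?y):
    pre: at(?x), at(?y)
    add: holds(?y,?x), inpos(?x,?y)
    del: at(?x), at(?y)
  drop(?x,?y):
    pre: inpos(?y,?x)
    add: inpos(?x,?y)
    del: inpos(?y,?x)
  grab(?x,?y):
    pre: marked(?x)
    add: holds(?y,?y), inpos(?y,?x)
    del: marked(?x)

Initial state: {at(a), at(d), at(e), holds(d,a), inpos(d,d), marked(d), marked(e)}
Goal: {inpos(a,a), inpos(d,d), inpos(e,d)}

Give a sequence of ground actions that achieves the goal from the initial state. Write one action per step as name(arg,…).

swap(e,d); swap(a,a)

1. swap(e,d)  →  {at(a), holds(d,a), holds(d,e), inpos(d,d), inpos(e,d), marked(d), marked(e)}
2. swap(a,a)  →  {holds(a,a), holds(d,a), holds(d,e), inpos(a,a), inpos(d,d), inpos(e,d), marked(d), marked(e)}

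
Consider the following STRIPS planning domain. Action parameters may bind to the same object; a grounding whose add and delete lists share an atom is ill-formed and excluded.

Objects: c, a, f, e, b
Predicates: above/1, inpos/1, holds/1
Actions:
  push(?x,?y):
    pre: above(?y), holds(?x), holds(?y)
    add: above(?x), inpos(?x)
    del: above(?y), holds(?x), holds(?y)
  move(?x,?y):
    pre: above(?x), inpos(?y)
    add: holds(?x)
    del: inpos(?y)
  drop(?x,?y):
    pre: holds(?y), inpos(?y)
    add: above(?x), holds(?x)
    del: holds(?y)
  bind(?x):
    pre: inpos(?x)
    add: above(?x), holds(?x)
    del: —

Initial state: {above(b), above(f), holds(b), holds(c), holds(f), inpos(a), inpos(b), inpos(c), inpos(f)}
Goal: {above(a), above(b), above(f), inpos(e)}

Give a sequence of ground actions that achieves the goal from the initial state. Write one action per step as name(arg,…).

1. drop(c,f)  →  {above(b), above(c), above(f), holds(b), holds(c), inpos(a), inpos(b), inpos(c), inpos(f)}
2. drop(a,b)  →  {above(a), above(b), above(c), above(f), holds(a), holds(c), inpos(a), inpos(b), inpos(c), inpos(f)}
3. drop(e,a)  →  {above(a), above(b), above(c), above(e), above(f), holds(c), holds(e), inpos(a), inpos(b), inpos(c), inpos(f)}
4. push(e,c)  →  {above(a), above(b), above(e), above(f), inpos(a), inpos(b), inpos(c), inpos(e), inpos(f)}

drop(c,f); drop(a,b); drop(e,a); push(e,c)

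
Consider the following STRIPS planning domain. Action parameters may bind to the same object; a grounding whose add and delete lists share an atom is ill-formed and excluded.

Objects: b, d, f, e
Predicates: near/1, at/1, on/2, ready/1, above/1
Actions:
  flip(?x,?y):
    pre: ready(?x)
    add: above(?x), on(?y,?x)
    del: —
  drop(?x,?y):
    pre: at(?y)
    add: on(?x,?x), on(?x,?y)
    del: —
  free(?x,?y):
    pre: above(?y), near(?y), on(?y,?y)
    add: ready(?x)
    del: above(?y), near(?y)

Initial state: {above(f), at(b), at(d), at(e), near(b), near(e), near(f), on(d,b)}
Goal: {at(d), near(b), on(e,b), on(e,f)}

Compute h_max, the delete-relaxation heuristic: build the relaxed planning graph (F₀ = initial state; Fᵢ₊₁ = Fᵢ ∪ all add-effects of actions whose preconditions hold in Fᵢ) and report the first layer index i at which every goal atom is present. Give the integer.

3

F0 = init (8 atoms)
F1 = F0 ∪ {on(b,b), on(b,d), on(b,e), on(d,d), on(d,e), on(e,b), on(e,d), on(e,e), on(f,b), on(f,d), on(f,e), on(f,f)}  (20 atoms)
F2 = F1 ∪ {ready(b), ready(d), ready(e), ready(f)}  (24 atoms)
F3 = F2 ∪ {above(b), above(d), above(e), on(b,f), on(d,f), on(e,f)}  (30 atoms)
goal ⊆ F3  ⇒  h_max = 3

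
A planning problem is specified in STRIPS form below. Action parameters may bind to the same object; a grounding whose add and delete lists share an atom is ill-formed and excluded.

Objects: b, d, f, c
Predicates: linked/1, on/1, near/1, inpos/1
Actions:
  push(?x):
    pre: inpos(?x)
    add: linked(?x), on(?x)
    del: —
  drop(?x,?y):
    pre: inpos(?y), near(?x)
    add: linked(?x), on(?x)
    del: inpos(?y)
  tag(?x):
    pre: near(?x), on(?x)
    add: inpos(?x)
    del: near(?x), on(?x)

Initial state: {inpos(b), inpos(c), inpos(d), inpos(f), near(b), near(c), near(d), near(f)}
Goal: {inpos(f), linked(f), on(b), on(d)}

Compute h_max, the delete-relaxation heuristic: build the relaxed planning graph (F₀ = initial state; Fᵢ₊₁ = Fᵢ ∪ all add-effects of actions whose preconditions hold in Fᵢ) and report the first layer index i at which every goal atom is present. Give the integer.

1

F0 = init (8 atoms)
F1 = F0 ∪ {linked(b), linked(c), linked(d), linked(f), on(b), on(c), on(d), on(f)}  (16 atoms)
goal ⊆ F1  ⇒  h_max = 1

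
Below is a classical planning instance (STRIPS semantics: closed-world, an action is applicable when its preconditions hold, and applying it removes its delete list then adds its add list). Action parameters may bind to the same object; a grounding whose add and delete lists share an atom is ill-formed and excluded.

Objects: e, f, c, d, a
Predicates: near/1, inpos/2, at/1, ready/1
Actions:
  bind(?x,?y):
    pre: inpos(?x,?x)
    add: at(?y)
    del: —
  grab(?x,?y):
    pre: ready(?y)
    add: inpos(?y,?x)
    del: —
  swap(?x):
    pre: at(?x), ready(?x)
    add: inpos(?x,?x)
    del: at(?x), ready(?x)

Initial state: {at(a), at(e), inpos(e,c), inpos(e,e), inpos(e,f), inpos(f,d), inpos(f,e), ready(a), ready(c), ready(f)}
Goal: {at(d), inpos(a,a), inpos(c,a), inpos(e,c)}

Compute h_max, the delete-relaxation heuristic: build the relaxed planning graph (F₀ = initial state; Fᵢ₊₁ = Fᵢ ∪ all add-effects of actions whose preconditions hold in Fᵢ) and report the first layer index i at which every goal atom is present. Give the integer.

F0 = init (10 atoms)
F1 = F0 ∪ {at(c), at(d), at(f), inpos(a,a), inpos(a,c), inpos(a,d), inpos(a,e), inpos(a,f), inpos(c,a), inpos(c,c), inpos(c,d), inpos(c,e), inpos(c,f), inpos(f,a), inpos(f,c), inpos(f,f)}  (26 atoms)
goal ⊆ F1  ⇒  h_max = 1

1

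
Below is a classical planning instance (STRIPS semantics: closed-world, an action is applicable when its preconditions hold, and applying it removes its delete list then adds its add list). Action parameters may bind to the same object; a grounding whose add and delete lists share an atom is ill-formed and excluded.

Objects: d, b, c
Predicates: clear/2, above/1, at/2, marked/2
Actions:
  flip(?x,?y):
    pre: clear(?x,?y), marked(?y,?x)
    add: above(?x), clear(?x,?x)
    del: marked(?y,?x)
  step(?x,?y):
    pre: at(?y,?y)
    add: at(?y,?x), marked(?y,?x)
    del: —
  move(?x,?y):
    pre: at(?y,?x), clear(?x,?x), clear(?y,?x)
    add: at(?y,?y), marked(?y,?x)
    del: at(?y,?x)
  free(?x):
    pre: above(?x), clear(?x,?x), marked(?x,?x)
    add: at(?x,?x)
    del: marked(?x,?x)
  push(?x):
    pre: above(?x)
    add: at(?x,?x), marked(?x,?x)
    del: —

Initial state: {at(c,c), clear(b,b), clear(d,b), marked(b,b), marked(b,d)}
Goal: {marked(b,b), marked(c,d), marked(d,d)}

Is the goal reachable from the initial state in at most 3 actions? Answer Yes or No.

Yes

1. flip(d,b)  →  {above(d), at(c,c), clear(b,b), clear(d,b), clear(d,d), marked(b,b)}
2. step(d,c)  →  {above(d), at(c,c), at(c,d), clear(b,b), clear(d,b), clear(d,d), marked(b,b), marked(c,d)}
3. push(d)  →  {above(d), at(c,c), at(c,d), at(d,d), clear(b,b), clear(d,b), clear(d,d), marked(b,b), marked(c,d), marked(d,d)}
optimal plan length = 3; 3 ≤ 3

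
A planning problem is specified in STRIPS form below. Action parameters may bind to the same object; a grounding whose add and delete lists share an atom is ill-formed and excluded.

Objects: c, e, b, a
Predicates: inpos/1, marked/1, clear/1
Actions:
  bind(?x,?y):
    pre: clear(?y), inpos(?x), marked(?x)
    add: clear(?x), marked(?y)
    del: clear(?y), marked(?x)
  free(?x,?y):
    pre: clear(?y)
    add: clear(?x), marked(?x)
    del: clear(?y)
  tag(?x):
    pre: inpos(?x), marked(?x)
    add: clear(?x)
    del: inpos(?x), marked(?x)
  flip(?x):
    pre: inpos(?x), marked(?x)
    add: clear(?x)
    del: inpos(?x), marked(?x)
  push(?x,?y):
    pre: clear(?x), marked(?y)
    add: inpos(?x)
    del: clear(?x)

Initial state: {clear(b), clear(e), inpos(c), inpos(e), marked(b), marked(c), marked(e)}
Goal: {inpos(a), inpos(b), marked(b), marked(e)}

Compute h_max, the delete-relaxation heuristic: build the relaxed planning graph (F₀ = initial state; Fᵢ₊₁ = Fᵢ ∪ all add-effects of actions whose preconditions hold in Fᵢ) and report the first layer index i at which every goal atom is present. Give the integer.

F0 = init (7 atoms)
F1 = F0 ∪ {clear(a), clear(c), inpos(b), marked(a)}  (11 atoms)
F2 = F1 ∪ {inpos(a)}  (12 atoms)
goal ⊆ F2  ⇒  h_max = 2

2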